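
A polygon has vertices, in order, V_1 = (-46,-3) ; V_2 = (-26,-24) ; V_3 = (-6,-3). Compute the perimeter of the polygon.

98

|V_1V_2| = √((20)² + (-21)²) = √841 = 29
|V_2V_3| = √((20)² + (21)²) = √841 = 29
|V_3V_1| = √((-40)² + (0)²) = √1600 = 40
Perimeter = 29 + 29 + 40 = 98.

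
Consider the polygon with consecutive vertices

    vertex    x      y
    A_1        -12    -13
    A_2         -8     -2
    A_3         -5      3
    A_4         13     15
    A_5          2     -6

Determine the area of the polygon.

217

Apply the shoelace (surveyor's) formula: 2A = Σ (x_i·y_{i+1} − x_{i+1}·y_i), indices taken mod 5.
Σ = (-80) + (-34) + (-114) + (-108) + (-98) = -434
Area = |Σ|/2 = 217.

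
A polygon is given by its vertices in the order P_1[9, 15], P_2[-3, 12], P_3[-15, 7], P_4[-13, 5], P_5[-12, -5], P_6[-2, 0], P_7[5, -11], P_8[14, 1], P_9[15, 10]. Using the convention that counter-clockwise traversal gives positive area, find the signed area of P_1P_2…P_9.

Apply the surveyor's formula: 2A = Σ (x_i·y_{i+1} − x_{i+1}·y_i), indices taken mod 9.
Σ = (153) + (159) + (16) + (125) + (-10) + (22) + (159) + (125) + (135) = 884
Signed area = Σ/2 = 442 (positive ⇒ counter-clockwise traversal).

442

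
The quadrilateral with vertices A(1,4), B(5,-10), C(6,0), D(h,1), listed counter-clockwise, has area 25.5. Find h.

Write out the shoelace sum; only the two edges meeting at D involve h:
2·Area = [(6·1 − h·0) + (h·4 − 1·1)] + 30
       = 4·h + 35 = 51
⇒ h = 4.

4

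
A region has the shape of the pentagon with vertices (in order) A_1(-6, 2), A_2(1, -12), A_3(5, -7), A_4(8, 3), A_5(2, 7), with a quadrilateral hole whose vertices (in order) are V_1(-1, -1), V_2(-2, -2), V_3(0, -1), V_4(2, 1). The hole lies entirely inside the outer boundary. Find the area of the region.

Outer boundary:
Apply the shoelace formula: 2A = Σ (x_i·y_{i+1} − x_{i+1}·y_i), indices taken mod 5.
Cross-terms: 70, 53, 71, 50, 46  ⇒  Σ = 290
Area = |Σ|/2 = 145.
Hole:
Apply Gauss's area formula: 2A = Σ (x_i·y_{i+1} − x_{i+1}·y_i), indices taken mod 4.
Cross-terms: 0, 2, 2, -1  ⇒  Σ = 3
Area = |Σ|/2 = 1.5.
Net area = 145 − 1.5 = 143.5.

143.5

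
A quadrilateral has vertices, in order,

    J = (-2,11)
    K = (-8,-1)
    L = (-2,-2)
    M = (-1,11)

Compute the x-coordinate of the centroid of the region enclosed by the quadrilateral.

-11/3

Apply the surveyor's formula. First the cross-terms c_i = x_i·y_{i+1} − x_{i+1}·y_i:
  90, 14, -24, 11  ⇒  2A = 91, A = 45.5.
Then Σ (x_i + x_{i+1})·c_i = -1001, so x̄ = -1001 / (6·45.5) = -11/3.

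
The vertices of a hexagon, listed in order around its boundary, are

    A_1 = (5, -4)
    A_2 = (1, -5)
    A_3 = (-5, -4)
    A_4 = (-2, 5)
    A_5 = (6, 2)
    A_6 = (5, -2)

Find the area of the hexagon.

A_1→A_2: (5)(-5) − (1)(-4) = -21
A_2→A_3: (1)(-4) − (-5)(-5) = -29
A_3→A_4: (-5)(5) − (-2)(-4) = -33
A_4→A_5: (-2)(2) − (6)(5) = -34
A_5→A_6: (6)(-2) − (5)(2) = -22
A_6→A_1: (5)(-4) − (5)(-2) = -10
Σ = -149
Area = |Σ|/2 = 74.5.

74.5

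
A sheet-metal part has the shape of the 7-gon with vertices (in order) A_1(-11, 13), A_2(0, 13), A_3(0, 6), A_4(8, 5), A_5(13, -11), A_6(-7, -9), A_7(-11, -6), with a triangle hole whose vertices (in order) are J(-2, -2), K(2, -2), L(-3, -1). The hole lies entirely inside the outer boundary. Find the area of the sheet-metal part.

Outer boundary:
Apply the shoelace formula: 2A = Σ (x_i·y_{i+1} − x_{i+1}·y_i), indices taken mod 7.
Σ = (-143) + (0) + (-48) + (-153) + (-194) + (-57) + (-209) = -804
Area = |Σ|/2 = 402.
Hole:
Apply the surveyor's formula: 2A = Σ (x_i·y_{i+1} − x_{i+1}·y_i), indices taken mod 3.
Σ = (8) + (-8) + (4) = 4
Area = |Σ|/2 = 2.
Net area = 402 − 2 = 400.

400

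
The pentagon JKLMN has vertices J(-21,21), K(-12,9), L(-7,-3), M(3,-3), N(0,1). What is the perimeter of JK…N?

72

|JK| = √((9)² + (-12)²) = √225 = 15
|KL| = √((5)² + (-12)²) = √169 = 13
|LM| = √((10)² + (0)²) = √100 = 10
|MN| = √((-3)² + (4)²) = √25 = 5
|NJ| = √((-21)² + (20)²) = √841 = 29
Perimeter = 15 + 13 + 10 + 5 + 29 = 72.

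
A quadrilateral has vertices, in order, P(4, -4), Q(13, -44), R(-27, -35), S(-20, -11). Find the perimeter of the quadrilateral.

|PQ| = √((9)² + (-40)²) = √1681 = 41
|QR| = √((-40)² + (9)²) = √1681 = 41
|RS| = √((7)² + (24)²) = √625 = 25
|SP| = √((24)² + (7)²) = √625 = 25
Perimeter = 41 + 41 + 25 + 25 = 132.

132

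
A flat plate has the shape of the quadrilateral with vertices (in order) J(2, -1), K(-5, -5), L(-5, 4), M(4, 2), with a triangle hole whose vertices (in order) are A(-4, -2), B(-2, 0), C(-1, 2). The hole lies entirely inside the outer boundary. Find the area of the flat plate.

46

Outer boundary:
Apply Gauss's area formula: 2A = Σ (x_i·y_{i+1} − x_{i+1}·y_i), indices taken mod 4.
Σ = (-15) + (-45) + (-26) + (-8) = -94
Area = |Σ|/2 = 47.
Hole:
Σ = (-4) + (-4) + (10) = 2
Area = |Σ|/2 = 1.
Net area = 47 − 1 = 46.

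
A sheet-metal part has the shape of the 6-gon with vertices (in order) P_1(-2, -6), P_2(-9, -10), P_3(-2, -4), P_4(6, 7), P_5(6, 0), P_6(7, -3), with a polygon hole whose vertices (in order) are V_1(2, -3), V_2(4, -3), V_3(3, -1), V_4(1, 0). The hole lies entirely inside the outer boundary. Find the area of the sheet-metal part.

Outer boundary:
Σ = (-34) + (16) + (10) + (-42) + (-18) + (-48) = -116
Area = |Σ|/2 = 58.
Hole:
Apply the shoelace (surveyor's) formula: 2A = Σ (x_i·y_{i+1} − x_{i+1}·y_i), indices taken mod 4.
Σ = (6) + (5) + (1) + (-3) = 9
Area = |Σ|/2 = 4.5.
Net area = 58 − 4.5 = 53.5.

53.5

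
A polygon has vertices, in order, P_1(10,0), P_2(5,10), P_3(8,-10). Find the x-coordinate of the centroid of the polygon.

23/3

Apply Gauss's area formula. First the cross-terms c_i = x_i·y_{i+1} − x_{i+1}·y_i:
  100, -130, 100  ⇒  2A = 70, A = 35.
Then Σ (x_i + x_{i+1})·c_i = 1610, so x̄ = 1610 / (6·35) = 23/3.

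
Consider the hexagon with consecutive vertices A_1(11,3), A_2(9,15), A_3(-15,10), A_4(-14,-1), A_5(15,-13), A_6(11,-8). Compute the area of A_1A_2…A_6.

474.5

Apply Gauss's area formula: 2A = Σ (x_i·y_{i+1} − x_{i+1}·y_i), indices taken mod 6.
Σ = (138) + (315) + (155) + (197) + (23) + (121) = 949
Area = |Σ|/2 = 474.5.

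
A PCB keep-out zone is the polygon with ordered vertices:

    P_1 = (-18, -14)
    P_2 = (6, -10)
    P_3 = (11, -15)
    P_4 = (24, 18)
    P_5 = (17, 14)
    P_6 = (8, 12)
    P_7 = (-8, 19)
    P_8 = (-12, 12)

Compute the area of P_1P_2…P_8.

864

Σ = (264) + (20) + (558) + (30) + (92) + (248) + (132) + (384) = 1728
Area = |Σ|/2 = 864.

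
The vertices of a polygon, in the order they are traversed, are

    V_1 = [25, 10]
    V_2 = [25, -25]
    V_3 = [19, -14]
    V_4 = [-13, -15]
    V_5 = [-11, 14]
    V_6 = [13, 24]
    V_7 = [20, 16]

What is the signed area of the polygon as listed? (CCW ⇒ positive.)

Σ = (-875) + (125) + (-467) + (-347) + (-446) + (-272) + (-200) = -2482
Signed area = Σ/2 = -1241 (negative ⇒ clockwise traversal).

-1241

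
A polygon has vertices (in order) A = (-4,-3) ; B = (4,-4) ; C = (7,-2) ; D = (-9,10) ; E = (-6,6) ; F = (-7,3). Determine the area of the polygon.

81.5

Σ = (28) + (20) + (52) + (6) + (24) + (33) = 163
Area = |Σ|/2 = 81.5.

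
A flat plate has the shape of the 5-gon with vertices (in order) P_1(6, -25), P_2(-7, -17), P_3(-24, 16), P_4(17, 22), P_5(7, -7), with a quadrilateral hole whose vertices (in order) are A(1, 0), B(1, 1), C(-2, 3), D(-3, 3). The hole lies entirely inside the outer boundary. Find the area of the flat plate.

998.5

Outer boundary:
Σ = (-277) + (-520) + (-800) + (-273) + (-133) = -2003
Area = |Σ|/2 = 1001.5.
Hole:
Apply the shoelace formula: 2A = Σ (x_i·y_{i+1} − x_{i+1}·y_i), indices taken mod 4.
Cross-terms: 1, 5, 3, -3  ⇒  Σ = 6
Area = |Σ|/2 = 3.
Net area = 1001.5 − 3 = 998.5.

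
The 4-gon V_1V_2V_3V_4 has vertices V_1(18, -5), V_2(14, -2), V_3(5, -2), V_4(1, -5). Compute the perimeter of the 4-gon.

36

|V_1V_2| = √((-4)² + (3)²) = √25 = 5
|V_2V_3| = √((-9)² + (0)²) = √81 = 9
|V_3V_4| = √((-4)² + (-3)²) = √25 = 5
|V_4V_1| = √((17)² + (0)²) = √289 = 17
Perimeter = 5 + 9 + 5 + 17 = 36.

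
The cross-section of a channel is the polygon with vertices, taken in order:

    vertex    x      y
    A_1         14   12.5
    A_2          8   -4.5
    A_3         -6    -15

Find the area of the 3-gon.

87.5

Apply the surveyor's formula: 2A = Σ (x_i·y_{i+1} − x_{i+1}·y_i), indices taken mod 3.
Σ = (-163) + (-147) + (135) = -175
Area = |Σ|/2 = 87.5.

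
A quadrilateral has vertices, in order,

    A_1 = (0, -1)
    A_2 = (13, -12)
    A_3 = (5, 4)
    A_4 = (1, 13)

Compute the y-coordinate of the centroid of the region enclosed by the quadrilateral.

-8/111

Apply the shoelace (surveyor's) formula. First the cross-terms c_i = x_i·y_{i+1} − x_{i+1}·y_i:
  13, 112, 61, -1  ⇒  2A = 185, A = 92.5.
Then Σ (y_i + y_{i+1})·c_i = -40, so ȳ = -40 / (6·92.5) = -8/111.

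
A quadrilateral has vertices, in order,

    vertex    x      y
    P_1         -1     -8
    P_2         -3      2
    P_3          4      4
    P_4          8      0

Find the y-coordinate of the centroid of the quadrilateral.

Apply the shoelace (surveyor's) formula. First the cross-terms c_i = x_i·y_{i+1} − x_{i+1}·y_i:
  -26, -20, -32, -64  ⇒  2A = -142, A = -71.
Then Σ (y_i + y_{i+1})·c_i = 420, so ȳ = 420 / (6·(-71)) = -70/71.

-70/71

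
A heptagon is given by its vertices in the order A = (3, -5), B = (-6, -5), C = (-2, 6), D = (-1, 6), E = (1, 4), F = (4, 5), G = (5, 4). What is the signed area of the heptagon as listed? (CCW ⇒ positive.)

-82

Σ = (-45) + (-46) + (-6) + (-10) + (-11) + (-9) + (-37) = -164
Signed area = Σ/2 = -82 (negative ⇒ clockwise traversal).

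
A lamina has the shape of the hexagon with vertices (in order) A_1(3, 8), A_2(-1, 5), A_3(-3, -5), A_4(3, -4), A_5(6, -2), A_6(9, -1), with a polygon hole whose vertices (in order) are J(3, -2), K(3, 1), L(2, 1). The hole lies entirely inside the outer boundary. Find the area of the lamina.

86

Outer boundary:
Cross-terms: 23, 20, 27, 18, 12, 75  ⇒  Σ = 175
Area = |Σ|/2 = 87.5.
Hole:
Σ = (9) + (1) + (-7) = 3
Area = |Σ|/2 = 1.5.
Net area = 87.5 − 1.5 = 86.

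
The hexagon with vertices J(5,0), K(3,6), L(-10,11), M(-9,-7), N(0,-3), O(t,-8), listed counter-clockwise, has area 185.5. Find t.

The doubled signed area Σ (x_i y_{i+1} − x_{i+1} y_i) is linear in t.
With t=0 it equals 359; the coefficient of t is 3 (from the two edges through O).
So 3·t + 359 = 2·185.5 = 371 ⇒ t = 4.

4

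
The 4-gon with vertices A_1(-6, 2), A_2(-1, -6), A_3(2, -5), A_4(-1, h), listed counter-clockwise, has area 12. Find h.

-3

The doubled signed area Σ (x_i y_{i+1} − x_{i+1} y_i) is linear in h.
With h=0 it equals 48; the coefficient of h is 8 (from the two edges through A_4).
So 8·h + 48 = 2·12 = 24 ⇒ h = -3.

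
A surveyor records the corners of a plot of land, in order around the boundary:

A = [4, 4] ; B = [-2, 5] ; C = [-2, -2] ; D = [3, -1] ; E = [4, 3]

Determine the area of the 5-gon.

33.5

Σ = (28) + (14) + (8) + (13) + (4) = 67
Area = |Σ|/2 = 33.5.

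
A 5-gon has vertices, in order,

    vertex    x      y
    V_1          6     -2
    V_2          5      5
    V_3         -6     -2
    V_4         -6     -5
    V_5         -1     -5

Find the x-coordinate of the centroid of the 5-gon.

7/15

Apply the shoelace (surveyor's) formula. First the cross-terms c_i = x_i·y_{i+1} − x_{i+1}·y_i:
  40, 20, 18, 25, 32  ⇒  2A = 135, A = 67.5.
Then Σ (x_i + x_{i+1})·c_i = 189, so x̄ = 189 / (6·67.5) = 7/15.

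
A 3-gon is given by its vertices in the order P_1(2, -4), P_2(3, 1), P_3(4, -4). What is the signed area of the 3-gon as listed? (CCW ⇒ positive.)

Apply Gauss's area formula: 2A = Σ (x_i·y_{i+1} − x_{i+1}·y_i), indices taken mod 3.
Σ = (14) + (-16) + (-8) = -10
Signed area = Σ/2 = -5 (negative ⇒ clockwise traversal).

-5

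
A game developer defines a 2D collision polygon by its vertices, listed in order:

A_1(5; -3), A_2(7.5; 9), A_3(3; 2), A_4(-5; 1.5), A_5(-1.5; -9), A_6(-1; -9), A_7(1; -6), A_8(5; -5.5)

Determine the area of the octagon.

Cross-terms: 67.5, -12, 14.5, 47.25, 4.5, 15, 24.5, 12.5  ⇒  Σ = 173.75
Area = |Σ|/2 = 86.875.

86.875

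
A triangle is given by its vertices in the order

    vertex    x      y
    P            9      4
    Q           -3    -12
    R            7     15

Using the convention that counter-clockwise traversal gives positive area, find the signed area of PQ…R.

-82

Apply Gauss's area formula: 2A = Σ (x_i·y_{i+1} − x_{i+1}·y_i), indices taken mod 3.
Σ = (-96) + (39) + (-107) = -164
Signed area = Σ/2 = -82 (negative ⇒ clockwise traversal).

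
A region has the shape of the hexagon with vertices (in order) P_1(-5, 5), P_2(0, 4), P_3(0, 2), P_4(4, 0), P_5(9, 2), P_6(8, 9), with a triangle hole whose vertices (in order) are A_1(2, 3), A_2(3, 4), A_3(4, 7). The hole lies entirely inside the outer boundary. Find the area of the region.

64

Outer boundary:
Apply Gauss's area formula: 2A = Σ (x_i·y_{i+1} − x_{i+1}·y_i), indices taken mod 6.
P_1→P_2: (-5)(4) − (0)(5) = -20
P_2→P_3: (0)(2) − (0)(4) = 0
P_3→P_4: (0)(0) − (4)(2) = -8
P_4→P_5: (4)(2) − (9)(0) = 8
P_5→P_6: (9)(9) − (8)(2) = 65
P_6→P_1: (8)(5) − (-5)(9) = 85
Σ = 130
Area = |Σ|/2 = 65.
Hole:
A_1→A_2: (2)(4) − (3)(3) = -1
A_2→A_3: (3)(7) − (4)(4) = 5
A_3→A_1: (4)(3) − (2)(7) = -2
Σ = 2
Area = |Σ|/2 = 1.
Net area = 65 − 1 = 64.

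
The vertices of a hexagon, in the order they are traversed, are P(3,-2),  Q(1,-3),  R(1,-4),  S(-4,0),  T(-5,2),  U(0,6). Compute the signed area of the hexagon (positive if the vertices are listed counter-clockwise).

Apply the shoelace (surveyor's) formula: 2A = Σ (x_i·y_{i+1} − x_{i+1}·y_i), indices taken mod 6.
Σ = (-7) + (-1) + (-16) + (-8) + (-30) + (-18) = -80
Signed area = Σ/2 = -40 (negative ⇒ clockwise traversal).

-40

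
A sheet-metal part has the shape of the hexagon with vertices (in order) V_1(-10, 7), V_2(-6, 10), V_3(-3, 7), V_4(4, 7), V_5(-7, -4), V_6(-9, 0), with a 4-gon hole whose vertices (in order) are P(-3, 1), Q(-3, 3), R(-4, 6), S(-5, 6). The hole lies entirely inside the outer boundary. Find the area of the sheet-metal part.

Outer boundary:
Apply the shoelace (surveyor's) formula: 2A = Σ (x_i·y_{i+1} − x_{i+1}·y_i), indices taken mod 6.
Σ = (-58) + (-12) + (-49) + (33) + (-36) + (-63) = -185
Area = |Σ|/2 = 92.5.
Hole:
Apply Gauss's area formula: 2A = Σ (x_i·y_{i+1} − x_{i+1}·y_i), indices taken mod 4.
Cross-terms: -6, -6, 6, 13  ⇒  Σ = 7
Area = |Σ|/2 = 3.5.
Net area = 92.5 − 3.5 = 89.

89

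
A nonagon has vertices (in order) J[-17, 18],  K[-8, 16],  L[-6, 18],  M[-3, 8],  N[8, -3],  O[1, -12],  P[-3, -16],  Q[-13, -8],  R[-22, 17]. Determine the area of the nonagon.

Apply the shoelace formula: 2A = Σ (x_i·y_{i+1} − x_{i+1}·y_i), indices taken mod 9.
Σ = (-128) + (-48) + (6) + (-55) + (-93) + (-52) + (-184) + (-397) + (-107) = -1058
Area = |Σ|/2 = 529.

529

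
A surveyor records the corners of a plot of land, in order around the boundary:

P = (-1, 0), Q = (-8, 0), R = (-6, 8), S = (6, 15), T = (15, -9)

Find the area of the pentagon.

Σ = (0) + (-64) + (-138) + (-279) + (-9) = -490
Area = |Σ|/2 = 245.

245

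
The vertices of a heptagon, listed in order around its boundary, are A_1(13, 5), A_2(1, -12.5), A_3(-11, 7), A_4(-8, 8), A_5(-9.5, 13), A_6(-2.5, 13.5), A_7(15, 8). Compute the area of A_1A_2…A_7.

Cross-terms: -167.5, -130.5, -32, -28, -95.75, -222.5, -29  ⇒  Σ = -705.25
Area = |Σ|/2 = 352.625.

352.625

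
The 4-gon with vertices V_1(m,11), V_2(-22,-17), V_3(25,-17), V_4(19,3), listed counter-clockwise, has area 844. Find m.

The doubled signed area Σ (x_i y_{i+1} − x_{i+1} y_i) is linear in m.
With m=0 it equals 1648; the coefficient of m is -20 (from the two edges through V_1).
So -20·m + 1648 = 2·844 = 1688 ⇒ m = -2.

-2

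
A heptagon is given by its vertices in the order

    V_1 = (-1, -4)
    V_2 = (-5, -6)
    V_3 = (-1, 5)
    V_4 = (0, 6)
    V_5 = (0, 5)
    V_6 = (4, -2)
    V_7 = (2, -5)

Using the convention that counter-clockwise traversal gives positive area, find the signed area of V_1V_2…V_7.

Apply the shoelace formula: 2A = Σ (x_i·y_{i+1} − x_{i+1}·y_i), indices taken mod 7.
V_1→V_2: (-1)(-6) − (-5)(-4) = -14
V_2→V_3: (-5)(5) − (-1)(-6) = -31
V_3→V_4: (-1)(6) − (0)(5) = -6
V_4→V_5: (0)(5) − (0)(6) = 0
V_5→V_6: (0)(-2) − (4)(5) = -20
V_6→V_7: (4)(-5) − (2)(-2) = -16
V_7→V_1: (2)(-4) − (-1)(-5) = -13
Σ = -100
Signed area = Σ/2 = -50 (negative ⇒ clockwise traversal).

-50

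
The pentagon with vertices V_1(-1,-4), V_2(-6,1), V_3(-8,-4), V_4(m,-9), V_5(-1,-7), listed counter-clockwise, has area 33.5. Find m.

0

The doubled signed area Σ (x_i y_{i+1} − x_{i+1} y_i) is linear in m.
With m=0 it equals 67; the coefficient of m is -3 (from the two edges through V_4).
So -3·m + 67 = 2·33.5 = 67 ⇒ m = 0.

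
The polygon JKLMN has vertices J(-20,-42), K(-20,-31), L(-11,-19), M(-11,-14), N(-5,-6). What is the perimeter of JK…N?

80

|JK| = √((0)² + (11)²) = √121 = 11
|KL| = √((9)² + (12)²) = √225 = 15
|LM| = √((0)² + (5)²) = √25 = 5
|MN| = √((6)² + (8)²) = √100 = 10
|NJ| = √((-15)² + (-36)²) = √1521 = 39
Perimeter = 11 + 15 + 5 + 10 + 39 = 80.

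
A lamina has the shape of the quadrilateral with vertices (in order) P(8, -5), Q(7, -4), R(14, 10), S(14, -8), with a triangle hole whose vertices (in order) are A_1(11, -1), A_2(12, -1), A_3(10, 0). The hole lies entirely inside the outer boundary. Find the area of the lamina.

Outer boundary:
Apply the shoelace formula: 2A = Σ (x_i·y_{i+1} − x_{i+1}·y_i), indices taken mod 4.
Cross-terms: 3, 126, -252, -6  ⇒  Σ = -129
Area = |Σ|/2 = 64.5.
Hole:
Cross-terms: 1, 10, -10  ⇒  Σ = 1
Area = |Σ|/2 = 0.5.
Net area = 64.5 − 0.5 = 64.

64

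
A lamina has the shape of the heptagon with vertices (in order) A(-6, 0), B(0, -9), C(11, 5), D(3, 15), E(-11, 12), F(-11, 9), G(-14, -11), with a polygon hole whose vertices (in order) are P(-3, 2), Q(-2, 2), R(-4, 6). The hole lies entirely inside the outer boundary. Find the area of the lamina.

357

Outer boundary:
Σ = (54) + (99) + (150) + (201) + (33) + (247) + (-66) = 718
Area = |Σ|/2 = 359.
Hole:
Apply the shoelace (surveyor's) formula: 2A = Σ (x_i·y_{i+1} − x_{i+1}·y_i), indices taken mod 3.
Cross-terms: -2, -4, 10  ⇒  Σ = 4
Area = |Σ|/2 = 2.
Net area = 359 − 2 = 357.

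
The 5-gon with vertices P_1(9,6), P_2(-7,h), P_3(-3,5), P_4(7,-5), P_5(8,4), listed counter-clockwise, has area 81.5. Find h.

Write out the shoelace sum; only the two edges meeting at P_2 involve h:
2·Area = [(9·h − (-7)·6) + ((-7)·5 − (-3)·h)] + 60
       = 12·h + 67 = 163
⇒ h = 8.

8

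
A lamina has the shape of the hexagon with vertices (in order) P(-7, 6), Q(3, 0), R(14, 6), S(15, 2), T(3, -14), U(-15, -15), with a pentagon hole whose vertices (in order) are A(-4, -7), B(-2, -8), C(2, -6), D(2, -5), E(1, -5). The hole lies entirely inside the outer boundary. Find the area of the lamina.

Outer boundary:
Cross-terms: -18, 18, -62, -216, -255, -195  ⇒  Σ = -728
Area = |Σ|/2 = 364.
Hole:
Apply Gauss's area formula: 2A = Σ (x_i·y_{i+1} − x_{i+1}·y_i), indices taken mod 5.
Σ = (18) + (28) + (2) + (-5) + (-27) = 16
Area = |Σ|/2 = 8.
Net area = 364 − 8 = 356.

356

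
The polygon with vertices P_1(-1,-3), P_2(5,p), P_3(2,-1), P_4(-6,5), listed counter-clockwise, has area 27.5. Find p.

Write out the shoelace sum; only the two edges meeting at P_2 involve p:
2·Area = [((-1)·p − 5·(-3)) + (5·(-1) − 2·p)] + 27
       = -3·p + 37 = 55
⇒ p = -6.

-6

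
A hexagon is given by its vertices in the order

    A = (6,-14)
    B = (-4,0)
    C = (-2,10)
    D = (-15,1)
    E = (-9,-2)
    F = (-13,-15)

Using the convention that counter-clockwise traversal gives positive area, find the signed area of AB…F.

236

Σ = (-56) + (-40) + (148) + (39) + (109) + (272) = 472
Signed area = Σ/2 = 236 (positive ⇒ counter-clockwise traversal).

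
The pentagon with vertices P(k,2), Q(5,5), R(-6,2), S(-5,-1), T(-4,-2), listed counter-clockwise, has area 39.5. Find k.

5

Write out the shoelace sum; only the two edges meeting at P involve k:
2·Area = [((-4)·2 − k·(-2)) + (k·5 − 5·2)] + 62
       = 7·k + 44 = 79
⇒ k = 5.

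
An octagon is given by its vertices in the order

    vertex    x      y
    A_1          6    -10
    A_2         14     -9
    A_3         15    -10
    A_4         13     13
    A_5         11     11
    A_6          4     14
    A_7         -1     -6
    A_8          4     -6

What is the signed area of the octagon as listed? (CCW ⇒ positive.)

Σ = (86) + (-5) + (325) + (0) + (110) + (-10) + (30) + (-4) = 532
Signed area = Σ/2 = 266 (positive ⇒ counter-clockwise traversal).

266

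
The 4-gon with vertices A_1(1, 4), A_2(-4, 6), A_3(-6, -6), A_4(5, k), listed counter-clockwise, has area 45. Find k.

6

Write out the shoelace sum; only the two edges meeting at A_4 involve k:
2·Area = [((-6)·k − 5·(-6)) + (5·4 − 1·k)] + 82
       = -7·k + 132 = 90
⇒ k = 6.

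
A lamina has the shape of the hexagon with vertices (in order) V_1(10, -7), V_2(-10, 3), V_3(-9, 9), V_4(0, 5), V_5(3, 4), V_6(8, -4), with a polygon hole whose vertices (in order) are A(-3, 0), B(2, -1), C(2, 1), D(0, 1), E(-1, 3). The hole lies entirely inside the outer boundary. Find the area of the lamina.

102

Outer boundary:
Apply the surveyor's formula: 2A = Σ (x_i·y_{i+1} − x_{i+1}·y_i), indices taken mod 6.
Σ = (-40) + (-63) + (-45) + (-15) + (-44) + (-16) = -223
Area = |Σ|/2 = 111.5.
Hole:
Apply the shoelace formula: 2A = Σ (x_i·y_{i+1} − x_{i+1}·y_i), indices taken mod 5.
Σ = (3) + (4) + (2) + (1) + (9) = 19
Area = |Σ|/2 = 9.5.
Net area = 111.5 − 9.5 = 102.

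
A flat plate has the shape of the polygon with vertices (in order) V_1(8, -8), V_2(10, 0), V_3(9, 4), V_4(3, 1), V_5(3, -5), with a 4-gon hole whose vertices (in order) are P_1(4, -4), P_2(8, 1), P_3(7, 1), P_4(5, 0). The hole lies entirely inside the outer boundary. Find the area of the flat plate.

Outer boundary:
Apply the surveyor's formula: 2A = Σ (x_i·y_{i+1} − x_{i+1}·y_i), indices taken mod 5.
Σ = (80) + (40) + (-3) + (-18) + (16) = 115
Area = |Σ|/2 = 57.5.
Hole:
Cross-terms: 36, 1, -5, -20  ⇒  Σ = 12
Area = |Σ|/2 = 6.
Net area = 57.5 − 6 = 51.5.

51.5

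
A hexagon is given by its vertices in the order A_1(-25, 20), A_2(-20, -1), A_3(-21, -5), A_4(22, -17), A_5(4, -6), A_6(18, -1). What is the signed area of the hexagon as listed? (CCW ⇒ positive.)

673

A_1→A_2: (-25)(-1) − (-20)(20) = 425
A_2→A_3: (-20)(-5) − (-21)(-1) = 79
A_3→A_4: (-21)(-17) − (22)(-5) = 467
A_4→A_5: (22)(-6) − (4)(-17) = -64
A_5→A_6: (4)(-1) − (18)(-6) = 104
A_6→A_1: (18)(20) − (-25)(-1) = 335
Σ = 1346
Signed area = Σ/2 = 673 (positive ⇒ counter-clockwise traversal).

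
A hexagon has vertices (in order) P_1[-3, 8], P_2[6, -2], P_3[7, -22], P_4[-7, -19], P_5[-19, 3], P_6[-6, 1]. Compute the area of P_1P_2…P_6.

437.5

Apply the shoelace (surveyor's) formula: 2A = Σ (x_i·y_{i+1} − x_{i+1}·y_i), indices taken mod 6.
P_1→P_2: (-3)(-2) − (6)(8) = -42
P_2→P_3: (6)(-22) − (7)(-2) = -118
P_3→P_4: (7)(-19) − (-7)(-22) = -287
P_4→P_5: (-7)(3) − (-19)(-19) = -382
P_5→P_6: (-19)(1) − (-6)(3) = -1
P_6→P_1: (-6)(8) − (-3)(1) = -45
Σ = -875
Area = |Σ|/2 = 437.5.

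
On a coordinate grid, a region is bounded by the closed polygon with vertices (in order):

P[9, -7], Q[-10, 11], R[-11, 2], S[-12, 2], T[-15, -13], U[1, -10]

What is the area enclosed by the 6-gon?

282

P→Q: (9)(11) − (-10)(-7) = 29
Q→R: (-10)(2) − (-11)(11) = 101
R→S: (-11)(2) − (-12)(2) = 2
S→T: (-12)(-13) − (-15)(2) = 186
T→U: (-15)(-10) − (1)(-13) = 163
U→P: (1)(-7) − (9)(-10) = 83
Σ = 564
Area = |Σ|/2 = 282.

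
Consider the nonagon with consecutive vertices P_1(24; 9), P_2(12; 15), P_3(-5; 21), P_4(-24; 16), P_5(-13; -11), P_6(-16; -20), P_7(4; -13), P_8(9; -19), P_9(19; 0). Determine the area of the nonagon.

P_1→P_2: (24)(15) − (12)(9) = 252
P_2→P_3: (12)(21) − (-5)(15) = 327
P_3→P_4: (-5)(16) − (-24)(21) = 424
P_4→P_5: (-24)(-11) − (-13)(16) = 472
P_5→P_6: (-13)(-20) − (-16)(-11) = 84
P_6→P_7: (-16)(-13) − (4)(-20) = 288
P_7→P_8: (4)(-19) − (9)(-13) = 41
P_8→P_9: (9)(0) − (19)(-19) = 361
P_9→P_1: (19)(9) − (24)(0) = 171
Σ = 2420
Area = |Σ|/2 = 1210.

1210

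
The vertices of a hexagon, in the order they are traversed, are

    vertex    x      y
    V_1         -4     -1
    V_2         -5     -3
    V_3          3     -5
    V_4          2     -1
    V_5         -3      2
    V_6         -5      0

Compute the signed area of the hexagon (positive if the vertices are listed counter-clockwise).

32

Apply the surveyor's formula: 2A = Σ (x_i·y_{i+1} − x_{i+1}·y_i), indices taken mod 6.
V_1→V_2: (-4)(-3) − (-5)(-1) = 7
V_2→V_3: (-5)(-5) − (3)(-3) = 34
V_3→V_4: (3)(-1) − (2)(-5) = 7
V_4→V_5: (2)(2) − (-3)(-1) = 1
V_5→V_6: (-3)(0) − (-5)(2) = 10
V_6→V_1: (-5)(-1) − (-4)(0) = 5
Σ = 64
Signed area = Σ/2 = 32 (positive ⇒ counter-clockwise traversal).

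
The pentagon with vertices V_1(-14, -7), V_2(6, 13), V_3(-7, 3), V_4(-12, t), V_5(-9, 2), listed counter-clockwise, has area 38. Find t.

Write out the shoelace sum; only the two edges meeting at V_4 involve t:
2·Area = [((-7)·t − (-12)·3) + ((-12)·2 − (-9)·t)] + 60
       = 2·t + 72 = 76
⇒ t = 2.

2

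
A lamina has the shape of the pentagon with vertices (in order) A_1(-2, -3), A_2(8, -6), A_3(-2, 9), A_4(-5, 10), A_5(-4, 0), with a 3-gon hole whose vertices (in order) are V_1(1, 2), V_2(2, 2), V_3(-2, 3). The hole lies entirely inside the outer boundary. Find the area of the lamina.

86

Outer boundary:
Apply the shoelace formula: 2A = Σ (x_i·y_{i+1} − x_{i+1}·y_i), indices taken mod 5.
Σ = (36) + (60) + (25) + (40) + (12) = 173
Area = |Σ|/2 = 86.5.
Hole:
Apply the shoelace formula: 2A = Σ (x_i·y_{i+1} − x_{i+1}·y_i), indices taken mod 3.
Σ = (-2) + (10) + (-7) = 1
Area = |Σ|/2 = 0.5.
Net area = 86.5 − 0.5 = 86.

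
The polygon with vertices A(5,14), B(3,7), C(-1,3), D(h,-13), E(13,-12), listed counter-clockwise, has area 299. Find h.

The doubled signed area Σ (x_i y_{i+1} − x_{i+1} y_i) is linear in h.
With h=0 it equals 433; the coefficient of h is -15 (from the two edges through D).
So -15·h + 433 = 2·299 = 598 ⇒ h = -11.

-11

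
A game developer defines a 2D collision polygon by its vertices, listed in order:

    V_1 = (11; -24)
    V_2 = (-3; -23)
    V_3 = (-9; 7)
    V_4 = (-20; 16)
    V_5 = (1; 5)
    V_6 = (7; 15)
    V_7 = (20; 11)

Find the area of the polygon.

758.5

Apply the surveyor's formula: 2A = Σ (x_i·y_{i+1} − x_{i+1}·y_i), indices taken mod 7.
Σ = (-325) + (-228) + (-4) + (-116) + (-20) + (-223) + (-601) = -1517
Area = |Σ|/2 = 758.5.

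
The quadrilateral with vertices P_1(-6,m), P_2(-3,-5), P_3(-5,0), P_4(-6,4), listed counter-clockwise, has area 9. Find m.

The doubled signed area Σ (x_i y_{i+1} − x_{i+1} y_i) is linear in m.
With m=0 it equals 9; the coefficient of m is -3 (from the two edges through P_1).
So -3·m + 9 = 2·9 = 18 ⇒ m = -3.

-3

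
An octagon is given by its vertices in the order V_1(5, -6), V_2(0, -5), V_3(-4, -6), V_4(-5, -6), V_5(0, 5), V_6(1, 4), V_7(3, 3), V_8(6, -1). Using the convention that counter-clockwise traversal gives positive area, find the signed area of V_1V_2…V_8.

V_1→V_2: (5)(-5) − (0)(-6) = -25
V_2→V_3: (0)(-6) − (-4)(-5) = -20
V_3→V_4: (-4)(-6) − (-5)(-6) = -6
V_4→V_5: (-5)(5) − (0)(-6) = -25
V_5→V_6: (0)(4) − (1)(5) = -5
V_6→V_7: (1)(3) − (3)(4) = -9
V_7→V_8: (3)(-1) − (6)(3) = -21
V_8→V_1: (6)(-6) − (5)(-1) = -31
Σ = -142
Signed area = Σ/2 = -71 (negative ⇒ clockwise traversal).

-71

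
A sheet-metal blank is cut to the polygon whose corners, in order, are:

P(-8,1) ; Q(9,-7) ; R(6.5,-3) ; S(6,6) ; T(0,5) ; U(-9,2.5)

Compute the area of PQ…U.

Cross-terms: 47, 18.5, 57, 30, 45, 11  ⇒  Σ = 208.5
Area = |Σ|/2 = 104.25.

104.25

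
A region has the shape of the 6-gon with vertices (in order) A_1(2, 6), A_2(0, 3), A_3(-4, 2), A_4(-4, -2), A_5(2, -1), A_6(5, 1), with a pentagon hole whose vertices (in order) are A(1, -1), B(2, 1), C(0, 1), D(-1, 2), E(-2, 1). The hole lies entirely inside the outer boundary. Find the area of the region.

Outer boundary:
Apply the shoelace formula: 2A = Σ (x_i·y_{i+1} − x_{i+1}·y_i), indices taken mod 6.
Σ = (6) + (12) + (16) + (8) + (7) + (28) = 77
Area = |Σ|/2 = 38.5.
Hole:
Apply the shoelace (surveyor's) formula: 2A = Σ (x_i·y_{i+1} − x_{i+1}·y_i), indices taken mod 5.
Cross-terms: 3, 2, 1, 3, 1  ⇒  Σ = 10
Area = |Σ|/2 = 5.
Net area = 38.5 − 5 = 33.5.

33.5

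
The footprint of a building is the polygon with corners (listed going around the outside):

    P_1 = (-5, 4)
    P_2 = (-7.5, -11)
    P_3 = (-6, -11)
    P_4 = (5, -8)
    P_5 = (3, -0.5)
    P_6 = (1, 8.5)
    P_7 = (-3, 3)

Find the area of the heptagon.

141.75

Apply the shoelace (surveyor's) formula: 2A = Σ (x_i·y_{i+1} − x_{i+1}·y_i), indices taken mod 7.
Cross-terms: 85, 16.5, 103, 21.5, 26, 28.5, 3  ⇒  Σ = 283.5
Area = |Σ|/2 = 141.75.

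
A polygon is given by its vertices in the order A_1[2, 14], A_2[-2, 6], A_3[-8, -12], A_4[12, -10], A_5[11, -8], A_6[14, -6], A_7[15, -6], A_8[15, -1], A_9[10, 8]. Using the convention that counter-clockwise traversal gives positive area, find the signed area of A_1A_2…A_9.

Apply the shoelace formula: 2A = Σ (x_i·y_{i+1} − x_{i+1}·y_i), indices taken mod 9.
Σ = (40) + (72) + (224) + (14) + (46) + (6) + (75) + (130) + (124) = 731
Signed area = Σ/2 = 365.5 (positive ⇒ counter-clockwise traversal).

365.5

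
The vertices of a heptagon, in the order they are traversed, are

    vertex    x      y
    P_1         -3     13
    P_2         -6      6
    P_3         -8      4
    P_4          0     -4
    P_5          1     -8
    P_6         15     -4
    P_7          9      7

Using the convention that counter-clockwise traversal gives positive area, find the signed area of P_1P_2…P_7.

Apply the shoelace formula: 2A = Σ (x_i·y_{i+1} − x_{i+1}·y_i), indices taken mod 7.
Σ = (60) + (24) + (32) + (4) + (116) + (141) + (138) = 515
Signed area = Σ/2 = 257.5 (positive ⇒ counter-clockwise traversal).

257.5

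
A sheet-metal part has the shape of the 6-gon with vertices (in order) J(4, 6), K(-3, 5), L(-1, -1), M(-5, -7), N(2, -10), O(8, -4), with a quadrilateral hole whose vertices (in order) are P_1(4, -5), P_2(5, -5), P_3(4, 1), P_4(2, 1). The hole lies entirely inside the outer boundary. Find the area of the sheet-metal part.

115

Outer boundary:
Apply the shoelace formula: 2A = Σ (x_i·y_{i+1} − x_{i+1}·y_i), indices taken mod 6.
Σ = (38) + (8) + (2) + (64) + (72) + (64) = 248
Area = |Σ|/2 = 124.
Hole:
Σ = (5) + (25) + (2) + (-14) = 18
Area = |Σ|/2 = 9.
Net area = 124 − 9 = 115.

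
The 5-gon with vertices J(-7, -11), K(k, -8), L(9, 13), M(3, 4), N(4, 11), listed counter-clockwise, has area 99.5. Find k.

1

The doubled signed area Σ (x_i y_{i+1} − x_{i+1} y_i) is linear in k.
With k=0 it equals 175; the coefficient of k is 24 (from the two edges through K).
So 24·k + 175 = 2·99.5 = 199 ⇒ k = 1.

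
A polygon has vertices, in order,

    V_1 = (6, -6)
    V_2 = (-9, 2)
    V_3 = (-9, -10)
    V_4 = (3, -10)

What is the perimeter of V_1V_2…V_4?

46

|V_1V_2| = √((-15)² + (8)²) = √289 = 17
|V_2V_3| = √((0)² + (-12)²) = √144 = 12
|V_3V_4| = √((12)² + (0)²) = √144 = 12
|V_4V_1| = √((3)² + (4)²) = √25 = 5
Perimeter = 17 + 12 + 12 + 5 = 46.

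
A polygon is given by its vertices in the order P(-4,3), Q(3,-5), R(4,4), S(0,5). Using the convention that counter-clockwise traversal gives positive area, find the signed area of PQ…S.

Apply Gauss's area formula: 2A = Σ (x_i·y_{i+1} − x_{i+1}·y_i), indices taken mod 4.
Σ = (11) + (32) + (20) + (20) = 83
Signed area = Σ/2 = 41.5 (positive ⇒ counter-clockwise traversal).

41.5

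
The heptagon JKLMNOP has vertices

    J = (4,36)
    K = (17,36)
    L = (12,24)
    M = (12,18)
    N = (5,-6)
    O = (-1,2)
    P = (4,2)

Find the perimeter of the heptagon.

|JK| = √((13)² + (0)²) = √169 = 13
|KL| = √((-5)² + (-12)²) = √169 = 13
|LM| = √((0)² + (-6)²) = √36 = 6
|MN| = √((-7)² + (-24)²) = √625 = 25
|NO| = √((-6)² + (8)²) = √100 = 10
|OP| = √((5)² + (0)²) = √25 = 5
|PJ| = √((0)² + (34)²) = √1156 = 34
Perimeter = 13 + 13 + 6 + 25 + 10 + 5 + 34 = 106.

106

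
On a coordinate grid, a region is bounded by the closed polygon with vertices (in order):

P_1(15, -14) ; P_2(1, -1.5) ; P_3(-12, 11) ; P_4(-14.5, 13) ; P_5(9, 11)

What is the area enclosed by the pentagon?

289.75

Apply the shoelace formula: 2A = Σ (x_i·y_{i+1} − x_{i+1}·y_i), indices taken mod 5.
Σ = (-8.5) + (-7) + (3.5) + (-276.5) + (-291) = -579.5
Area = |Σ|/2 = 289.75.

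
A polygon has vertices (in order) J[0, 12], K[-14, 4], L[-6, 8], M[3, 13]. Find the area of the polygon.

7

Cross-terms: 168, -88, -102, 36  ⇒  Σ = 14
Area = |Σ|/2 = 7.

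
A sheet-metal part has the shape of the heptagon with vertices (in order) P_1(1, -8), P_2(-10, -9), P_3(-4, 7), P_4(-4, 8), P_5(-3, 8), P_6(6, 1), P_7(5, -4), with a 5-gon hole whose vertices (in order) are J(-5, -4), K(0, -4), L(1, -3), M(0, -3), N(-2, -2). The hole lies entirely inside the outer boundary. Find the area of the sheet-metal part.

Outer boundary:
Apply the shoelace (surveyor's) formula: 2A = Σ (x_i·y_{i+1} − x_{i+1}·y_i), indices taken mod 7.
Cross-terms: -89, -106, -4, -8, -51, -29, -36  ⇒  Σ = -323
Area = |Σ|/2 = 161.5.
Hole:
Apply the surveyor's formula: 2A = Σ (x_i·y_{i+1} − x_{i+1}·y_i), indices taken mod 5.
J→K: (-5)(-4) − (0)(-4) = 20
K→L: (0)(-3) − (1)(-4) = 4
L→M: (1)(-3) − (0)(-3) = -3
M→N: (0)(-2) − (-2)(-3) = -6
N→J: (-2)(-4) − (-5)(-2) = -2
Σ = 13
Area = |Σ|/2 = 6.5.
Net area = 161.5 − 6.5 = 155.

155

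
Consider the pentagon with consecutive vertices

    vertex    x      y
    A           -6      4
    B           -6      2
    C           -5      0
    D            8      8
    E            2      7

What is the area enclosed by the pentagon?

Apply Gauss's area formula: 2A = Σ (x_i·y_{i+1} − x_{i+1}·y_i), indices taken mod 5.
A→B: (-6)(2) − (-6)(4) = 12
B→C: (-6)(0) − (-5)(2) = 10
C→D: (-5)(8) − (8)(0) = -40
D→E: (8)(7) − (2)(8) = 40
E→A: (2)(4) − (-6)(7) = 50
Σ = 72
Area = |Σ|/2 = 36.

36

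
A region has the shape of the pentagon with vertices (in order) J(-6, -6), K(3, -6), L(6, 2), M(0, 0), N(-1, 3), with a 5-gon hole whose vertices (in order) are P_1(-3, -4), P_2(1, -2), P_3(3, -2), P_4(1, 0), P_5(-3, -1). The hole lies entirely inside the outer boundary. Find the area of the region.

48

Outer boundary:
Apply the surveyor's formula: 2A = Σ (x_i·y_{i+1} − x_{i+1}·y_i), indices taken mod 5.
Σ = (54) + (42) + (0) + (0) + (24) = 120
Area = |Σ|/2 = 60.
Hole:
Apply Gauss's area formula: 2A = Σ (x_i·y_{i+1} − x_{i+1}·y_i), indices taken mod 5.
Cross-terms: 10, 4, 2, -1, 9  ⇒  Σ = 24
Area = |Σ|/2 = 12.
Net area = 60 − 12 = 48.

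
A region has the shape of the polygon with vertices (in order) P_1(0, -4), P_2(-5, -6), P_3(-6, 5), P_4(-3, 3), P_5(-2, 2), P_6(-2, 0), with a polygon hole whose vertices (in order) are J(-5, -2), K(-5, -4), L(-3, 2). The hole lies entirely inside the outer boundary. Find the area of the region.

34

Outer boundary:
Apply the shoelace formula: 2A = Σ (x_i·y_{i+1} − x_{i+1}·y_i), indices taken mod 6.
Σ = (-20) + (-61) + (-3) + (0) + (4) + (8) = -72
Area = |Σ|/2 = 36.
Hole:
Apply the shoelace formula: 2A = Σ (x_i·y_{i+1} − x_{i+1}·y_i), indices taken mod 3.
Σ = (10) + (-22) + (16) = 4
Area = |Σ|/2 = 2.
Net area = 36 − 2 = 34.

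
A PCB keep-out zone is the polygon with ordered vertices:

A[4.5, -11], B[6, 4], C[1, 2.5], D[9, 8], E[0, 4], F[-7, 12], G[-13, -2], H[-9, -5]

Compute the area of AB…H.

241.5

Apply the shoelace formula: 2A = Σ (x_i·y_{i+1} − x_{i+1}·y_i), indices taken mod 8.
Σ = (84) + (11) + (-14.5) + (36) + (28) + (170) + (47) + (121.5) = 483
Area = |Σ|/2 = 241.5.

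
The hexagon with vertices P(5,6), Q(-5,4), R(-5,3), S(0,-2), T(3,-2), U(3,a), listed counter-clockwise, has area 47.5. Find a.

Write out the shoelace sum; only the two edges meeting at U involve a:
2·Area = [(3·a − 3·(-2)) + (3·6 − 5·a)] + 71
       = -2·a + 95 = 95
⇒ a = 0.

0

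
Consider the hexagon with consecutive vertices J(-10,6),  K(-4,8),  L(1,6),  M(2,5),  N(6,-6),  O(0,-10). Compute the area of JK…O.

Apply the surveyor's formula: 2A = Σ (x_i·y_{i+1} − x_{i+1}·y_i), indices taken mod 6.
Cross-terms: -56, -32, -7, -42, -60, -100  ⇒  Σ = -297
Area = |Σ|/2 = 148.5.

148.5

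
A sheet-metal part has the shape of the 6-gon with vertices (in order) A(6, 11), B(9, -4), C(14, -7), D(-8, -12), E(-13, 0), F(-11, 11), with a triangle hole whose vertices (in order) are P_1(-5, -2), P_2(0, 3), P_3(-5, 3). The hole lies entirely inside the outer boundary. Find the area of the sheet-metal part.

407.5

Outer boundary:
Apply the shoelace formula: 2A = Σ (x_i·y_{i+1} − x_{i+1}·y_i), indices taken mod 6.
Cross-terms: -123, -7, -224, -156, -143, -187  ⇒  Σ = -840
Area = |Σ|/2 = 420.
Hole:
Apply the surveyor's formula: 2A = Σ (x_i·y_{i+1} − x_{i+1}·y_i), indices taken mod 3.
Σ = (-15) + (15) + (25) = 25
Area = |Σ|/2 = 12.5.
Net area = 420 − 12.5 = 407.5.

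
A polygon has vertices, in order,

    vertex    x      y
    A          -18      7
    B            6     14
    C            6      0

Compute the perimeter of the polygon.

64

|AB| = √((24)² + (7)²) = √625 = 25
|BC| = √((0)² + (-14)²) = √196 = 14
|CA| = √((-24)² + (7)²) = √625 = 25
Perimeter = 25 + 14 + 25 = 64.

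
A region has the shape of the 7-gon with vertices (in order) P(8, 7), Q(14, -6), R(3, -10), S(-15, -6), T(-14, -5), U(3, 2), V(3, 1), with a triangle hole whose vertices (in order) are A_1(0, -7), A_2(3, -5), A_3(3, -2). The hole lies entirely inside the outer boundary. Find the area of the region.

Outer boundary:
P→Q: (8)(-6) − (14)(7) = -146
Q→R: (14)(-10) − (3)(-6) = -122
R→S: (3)(-6) − (-15)(-10) = -168
S→T: (-15)(-5) − (-14)(-6) = -9
T→U: (-14)(2) − (3)(-5) = -13
U→V: (3)(1) − (3)(2) = -3
V→P: (3)(7) − (8)(1) = 13
Σ = -448
Area = |Σ|/2 = 224.
Hole:
Apply the shoelace (surveyor's) formula: 2A = Σ (x_i·y_{i+1} − x_{i+1}·y_i), indices taken mod 3.
A_1→A_2: (0)(-5) − (3)(-7) = 21
A_2→A_3: (3)(-2) − (3)(-5) = 9
A_3→A_1: (3)(-7) − (0)(-2) = -21
Σ = 9
Area = |Σ|/2 = 4.5.
Net area = 224 − 4.5 = 219.5.

219.5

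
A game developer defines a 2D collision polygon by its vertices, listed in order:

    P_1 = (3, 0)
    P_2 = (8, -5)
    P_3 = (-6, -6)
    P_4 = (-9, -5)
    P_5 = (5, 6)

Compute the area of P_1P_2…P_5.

82

Apply Gauss's area formula: 2A = Σ (x_i·y_{i+1} − x_{i+1}·y_i), indices taken mod 5.
Σ = (-15) + (-78) + (-24) + (-29) + (-18) = -164
Area = |Σ|/2 = 82.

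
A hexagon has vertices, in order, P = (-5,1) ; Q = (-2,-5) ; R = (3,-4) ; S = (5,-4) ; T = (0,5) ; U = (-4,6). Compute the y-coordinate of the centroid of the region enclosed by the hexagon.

Apply the shoelace formula. First the cross-terms c_i = x_i·y_{i+1} − x_{i+1}·y_i:
  27, 23, 8, 25, 20, 26  ⇒  2A = 129, A = 64.5.
Then Σ (y_i + y_{i+1})·c_i = 48, so ȳ = 48 / (6·64.5) = 16/129.

16/129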